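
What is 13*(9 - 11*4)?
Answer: -455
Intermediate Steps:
13*(9 - 11*4) = 13*(9 - 44) = 13*(-35) = -455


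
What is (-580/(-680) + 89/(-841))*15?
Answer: 320445/28594 ≈ 11.207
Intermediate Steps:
(-580/(-680) + 89/(-841))*15 = (-580*(-1/680) + 89*(-1/841))*15 = (29/34 - 89/841)*15 = (21363/28594)*15 = 320445/28594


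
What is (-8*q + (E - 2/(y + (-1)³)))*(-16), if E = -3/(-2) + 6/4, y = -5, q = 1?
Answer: 224/3 ≈ 74.667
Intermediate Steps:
E = 3 (E = -3*(-½) + 6*(¼) = 3/2 + 3/2 = 3)
(-8*q + (E - 2/(y + (-1)³)))*(-16) = (-8*1 + (3 - 2/(-5 + (-1)³)))*(-16) = (-8 + (3 - 2/(-5 - 1)))*(-16) = (-8 + (3 - 2/(-6)))*(-16) = (-8 + (3 - 2*(-⅙)))*(-16) = (-8 + (3 + ⅓))*(-16) = (-8 + 10/3)*(-16) = -14/3*(-16) = 224/3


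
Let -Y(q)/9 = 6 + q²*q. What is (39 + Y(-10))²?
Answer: 80730225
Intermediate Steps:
Y(q) = -54 - 9*q³ (Y(q) = -9*(6 + q²*q) = -9*(6 + q³) = -54 - 9*q³)
(39 + Y(-10))² = (39 + (-54 - 9*(-10)³))² = (39 + (-54 - 9*(-1000)))² = (39 + (-54 + 9000))² = (39 + 8946)² = 8985² = 80730225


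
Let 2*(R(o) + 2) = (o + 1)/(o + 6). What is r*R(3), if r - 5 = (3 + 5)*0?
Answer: -80/9 ≈ -8.8889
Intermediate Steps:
R(o) = -2 + (1 + o)/(2*(6 + o)) (R(o) = -2 + ((o + 1)/(o + 6))/2 = -2 + ((1 + o)/(6 + o))/2 = -2 + (1 + o)/(2*(6 + o)))
r = 5 (r = 5 + (3 + 5)*0 = 5 + 8*0 = 5 + 0 = 5)
r*R(3) = 5*((-23 - 3*3)/(2*(6 + 3))) = 5*((½)*(-23 - 9)/9) = 5*((½)*(⅑)*(-32)) = 5*(-16/9) = -80/9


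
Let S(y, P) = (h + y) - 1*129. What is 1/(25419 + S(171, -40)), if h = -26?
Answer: 1/25435 ≈ 3.9316e-5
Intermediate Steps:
S(y, P) = -155 + y (S(y, P) = (-26 + y) - 1*129 = (-26 + y) - 129 = -155 + y)
1/(25419 + S(171, -40)) = 1/(25419 + (-155 + 171)) = 1/(25419 + 16) = 1/25435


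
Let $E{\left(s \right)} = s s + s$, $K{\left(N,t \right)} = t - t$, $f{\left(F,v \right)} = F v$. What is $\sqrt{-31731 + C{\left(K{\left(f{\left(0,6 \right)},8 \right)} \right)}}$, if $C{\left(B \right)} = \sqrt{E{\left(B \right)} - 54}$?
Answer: $\sqrt{-31731 + 3 i \sqrt{6}} \approx 0.021 + 178.13 i$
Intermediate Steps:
$K{\left(N,t \right)} = 0$
$E{\left(s \right)} = s + s^{2}$ ($E{\left(s \right)} = s^{2} + s = s + s^{2}$)
$C{\left(B \right)} = \sqrt{-54 + B \left(1 + B\right)}$ ($C{\left(B \right)} = \sqrt{B \left(1 + B\right) - 54} = \sqrt{-54 + B \left(1 + B\right)}$)
$\sqrt{-31731 + C{\left(K{\left(f{\left(0,6 \right)},8 \right)} \right)}} = \sqrt{-31731 + \sqrt{-54 + 0 \left(1 + 0\right)}} = \sqrt{-31731 + \sqrt{-54 + 0 \cdot 1}} = \sqrt{-31731 + \sqrt{-54 + 0}} = \sqrt{-31731 + \sqrt{-54}} = \sqrt{-31731 + 3 i \sqrt{6}}$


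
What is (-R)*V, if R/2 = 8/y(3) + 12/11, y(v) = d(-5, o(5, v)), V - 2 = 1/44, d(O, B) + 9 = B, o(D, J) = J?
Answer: 356/363 ≈ 0.98072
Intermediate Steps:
d(O, B) = -9 + B
V = 89/44 (V = 2 + 1/44 = 89/44 ≈ 2.0227)
y(v) = -9 + v
R = -16/33 (R = 2*(8/(-9 + 3) + 12/11) = 2*(8/(-6) + 12*(1/11)) = 2*(8*(-⅙) + 12/11) = 2*(-4/3 + 12/11) = 2*(-8/33) = -16/33 ≈ -0.48485)
(-R)*V = -1*(-16/33)*(89/44) = (16/33)*(89/44) = 356/363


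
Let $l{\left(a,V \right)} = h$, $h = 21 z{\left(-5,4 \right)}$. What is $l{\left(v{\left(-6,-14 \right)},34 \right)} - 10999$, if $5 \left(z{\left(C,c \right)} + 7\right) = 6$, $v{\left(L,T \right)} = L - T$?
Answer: $- \frac{55604}{5} \approx -11121.0$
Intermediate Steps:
$z{\left(C,c \right)} = - \frac{29}{5}$ ($z{\left(C,c \right)} = -7 + \frac{1}{5} \cdot 6 = -7 + \frac{6}{5} = - \frac{29}{5}$)
$h = - \frac{609}{5}$ ($h = 21 \left(- \frac{29}{5}\right) = - \frac{609}{5} \approx -121.8$)
$l{\left(a,V \right)} = - \frac{609}{5}$
$l{\left(v{\left(-6,-14 \right)},34 \right)} - 10999 = - \frac{609}{5} - 10999 = - \frac{55604}{5}$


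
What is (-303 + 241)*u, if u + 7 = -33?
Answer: 2480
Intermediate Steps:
u = -40 (u = -7 - 33 = -40)
(-303 + 241)*u = (-303 + 241)*(-40) = -62*(-40) = 2480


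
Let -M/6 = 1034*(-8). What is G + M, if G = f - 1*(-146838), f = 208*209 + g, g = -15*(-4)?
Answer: 240002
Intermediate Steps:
g = 60
f = 43532 (f = 208*209 + 60 = 43472 + 60 = 43532)
M = 49632 (M = -6204*(-8) = -6*(-8272) = 49632)
G = 190370 (G = 43532 - 1*(-146838) = 43532 + 146838 = 190370)
G + M = 190370 + 49632 = 240002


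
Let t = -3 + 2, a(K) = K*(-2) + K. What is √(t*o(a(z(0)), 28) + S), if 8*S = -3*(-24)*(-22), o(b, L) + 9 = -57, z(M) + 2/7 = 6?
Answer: 2*I*√33 ≈ 11.489*I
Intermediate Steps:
z(M) = 40/7 (z(M) = -2/7 + 6 = 40/7)
a(K) = -K (a(K) = -2*K + K = -K)
o(b, L) = -66 (o(b, L) = -9 - 57 = -66)
t = -1
S = -198 (S = (-3*(-24)*(-22))/8 = (72*(-22))/8 = (⅛)*(-1584) = -198)
√(t*o(a(z(0)), 28) + S) = √(-1*(-66) - 198) = √(66 - 198) = √(-132) = 2*I*√33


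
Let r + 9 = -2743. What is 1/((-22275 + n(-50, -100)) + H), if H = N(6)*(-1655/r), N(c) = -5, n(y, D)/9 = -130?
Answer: -2752/64528915 ≈ -4.2648e-5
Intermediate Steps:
r = -2752 (r = -9 - 2743 = -2752)
n(y, D) = -1170 (n(y, D) = 9*(-130) = -1170)
H = -8275/2752 (H = -(-8275)/(-2752) = -(-8275)*(-1)/2752 = -5*1655/2752 = -8275/2752 ≈ -3.0069)
1/((-22275 + n(-50, -100)) + H) = 1/((-22275 - 1170) - 8275/2752) = 1/(-23445 - 8275/2752) = 1/(-64528915/2752) = -2752/64528915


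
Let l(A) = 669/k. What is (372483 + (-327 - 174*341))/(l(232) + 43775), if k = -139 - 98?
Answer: 12356469/1729001 ≈ 7.1466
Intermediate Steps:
k = -237
l(A) = -223/79 (l(A) = 669/(-237) = 669*(-1/237) = -223/79)
(372483 + (-327 - 174*341))/(l(232) + 43775) = (372483 + (-327 - 174*341))/(-223/79 + 43775) = (372483 + (-327 - 59334))/(3458002/79) = (372483 - 59661)*(79/3458002) = 312822*(79/3458002) = 12356469/1729001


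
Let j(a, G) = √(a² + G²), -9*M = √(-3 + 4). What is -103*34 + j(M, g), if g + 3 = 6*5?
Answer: -3502 + 5*√2362/9 ≈ -3475.0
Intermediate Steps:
M = -⅑ (M = -√(-3 + 4)/9 = -√1/9 = -⅑*1 = -⅑ ≈ -0.11111)
g = 27 (g = -3 + 6*5 = -3 + 30 = 27)
j(a, G) = √(G² + a²)
-103*34 + j(M, g) = -103*34 + √(27² + (-⅑)²) = -3502 + √(729 + 1/81) = -3502 + √(59050/81) = -3502 + 5*√2362/9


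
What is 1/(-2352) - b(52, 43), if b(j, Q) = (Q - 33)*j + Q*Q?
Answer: -5571889/2352 ≈ -2369.0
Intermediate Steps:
b(j, Q) = Q² + j*(-33 + Q) (b(j, Q) = (-33 + Q)*j + Q² = j*(-33 + Q) + Q² = Q² + j*(-33 + Q))
1/(-2352) - b(52, 43) = 1/(-2352) - (43² - 33*52 + 43*52) = -1/2352 - (1849 - 1716 + 2236) = -1/2352 - 1*2369 = -1/2352 - 2369 = -5571889/2352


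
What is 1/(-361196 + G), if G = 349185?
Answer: -1/12011 ≈ -8.3257e-5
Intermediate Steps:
1/(-361196 + G) = 1/(-361196 + 349185) = 1/(-12011) = -1/12011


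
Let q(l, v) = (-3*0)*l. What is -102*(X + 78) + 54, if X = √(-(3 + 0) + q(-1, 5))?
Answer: -7902 - 102*I*√3 ≈ -7902.0 - 176.67*I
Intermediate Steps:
q(l, v) = 0 (q(l, v) = 0*l = 0)
X = I*√3 (X = √(-(3 + 0) + 0) = √(-1*3 + 0) = √(-3 + 0) = √(-3) = I*√3 ≈ 1.732*I)
-102*(X + 78) + 54 = -102*(I*√3 + 78) + 54 = -102*(78 + I*√3) + 54 = (-7956 - 102*I*√3) + 54 = -7902 - 102*I*√3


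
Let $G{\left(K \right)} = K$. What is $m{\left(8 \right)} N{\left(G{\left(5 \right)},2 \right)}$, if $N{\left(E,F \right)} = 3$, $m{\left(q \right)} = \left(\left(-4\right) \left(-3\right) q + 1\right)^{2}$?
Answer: $28227$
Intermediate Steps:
$m{\left(q \right)} = \left(1 + 12 q\right)^{2}$ ($m{\left(q \right)} = \left(12 q + 1\right)^{2} = \left(1 + 12 q\right)^{2}$)
$m{\left(8 \right)} N{\left(G{\left(5 \right)},2 \right)} = \left(1 + 12 \cdot 8\right)^{2} \cdot 3 = \left(1 + 96\right)^{2} \cdot 3 = 97^{2} \cdot 3 = 9409 \cdot 3 = 28227$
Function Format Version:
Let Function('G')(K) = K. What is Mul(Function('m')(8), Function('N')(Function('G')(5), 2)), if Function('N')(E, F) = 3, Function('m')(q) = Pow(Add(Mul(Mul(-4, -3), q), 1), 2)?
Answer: 28227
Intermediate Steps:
Function('m')(q) = Pow(Add(1, Mul(12, q)), 2) (Function('m')(q) = Pow(Add(Mul(12, q), 1), 2) = Pow(Add(1, Mul(12, q)), 2))
Mul(Function('m')(8), Function('N')(Function('G')(5), 2)) = Mul(Pow(Add(1, Mul(12, 8)), 2), 3) = Mul(Pow(Add(1, 96), 2), 3) = Mul(Pow(97, 2), 3) = Mul(9409, 3) = 28227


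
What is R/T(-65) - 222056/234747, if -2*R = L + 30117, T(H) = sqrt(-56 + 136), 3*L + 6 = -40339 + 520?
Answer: -222056/234747 - 8421*sqrt(5)/20 ≈ -942.44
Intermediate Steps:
L = -13275 (L = -2 + (-40339 + 520)/3 = -2 + (1/3)*(-39819) = -2 - 13273 = -13275)
T(H) = 4*sqrt(5) (T(H) = sqrt(80) = 4*sqrt(5))
R = -8421 (R = -(-13275 + 30117)/2 = -1/2*16842 = -8421)
R/T(-65) - 222056/234747 = -8421*sqrt(5)/20 - 222056/234747 = -222056/234747 - 8421*sqrt(5)/20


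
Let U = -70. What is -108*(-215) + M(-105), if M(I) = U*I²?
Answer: -748530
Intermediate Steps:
M(I) = -70*I²
-108*(-215) + M(-105) = -108*(-215) - 70*(-105)² = 23220 - 70*11025 = 23220 - 771750 = -748530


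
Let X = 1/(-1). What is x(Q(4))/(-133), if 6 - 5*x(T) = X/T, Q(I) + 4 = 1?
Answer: -17/1995 ≈ -0.0085213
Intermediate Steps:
Q(I) = -3 (Q(I) = -4 + 1 = -3)
X = -1
x(T) = 6/5 + 1/(5*T) (x(T) = 6/5 - (-1)/(5*T) = 6/5 + 1/(5*T))
x(Q(4))/(-133) = ((1/5)*(1 + 6*(-3))/(-3))/(-133) = ((1/5)*(-1/3)*(1 - 18))*(-1/133) = ((1/5)*(-1/3)*(-17))*(-1/133) = (17/15)*(-1/133) = -17/1995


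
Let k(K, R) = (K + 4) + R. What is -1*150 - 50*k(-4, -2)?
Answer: -50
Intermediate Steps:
k(K, R) = 4 + K + R (k(K, R) = (4 + K) + R = 4 + K + R)
-1*150 - 50*k(-4, -2) = -1*150 - 50*(4 - 4 - 2) = -150 - 50*(-2) = -150 + 100 = -50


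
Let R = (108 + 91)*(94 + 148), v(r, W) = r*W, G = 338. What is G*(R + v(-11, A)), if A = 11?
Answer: 16236506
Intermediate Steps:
v(r, W) = W*r
R = 48158 (R = 199*242 = 48158)
G*(R + v(-11, A)) = 338*(48158 + 11*(-11)) = 338*(48158 - 121) = 338*48037 = 16236506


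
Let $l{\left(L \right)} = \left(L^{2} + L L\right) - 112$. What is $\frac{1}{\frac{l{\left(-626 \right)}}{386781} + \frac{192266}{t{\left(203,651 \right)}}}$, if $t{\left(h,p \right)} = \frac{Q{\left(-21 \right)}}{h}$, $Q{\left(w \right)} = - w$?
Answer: $\frac{128927}{239620287506} \approx 5.3805 \cdot 10^{-7}$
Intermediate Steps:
$l{\left(L \right)} = -112 + 2 L^{2}$ ($l{\left(L \right)} = \left(L^{2} + L^{2}\right) - 112 = 2 L^{2} - 112 = -112 + 2 L^{2}$)
$t{\left(h,p \right)} = \frac{21}{h}$ ($t{\left(h,p \right)} = \frac{\left(-1\right) \left(-21\right)}{h} = \frac{21}{h}$)
$\frac{1}{\frac{l{\left(-626 \right)}}{386781} + \frac{192266}{t{\left(203,651 \right)}}} = \frac{1}{\frac{-112 + 2 \left(-626\right)^{2}}{386781} + \frac{192266}{21 \cdot \frac{1}{203}}} = \frac{1}{\left(-112 + 2 \cdot 391876\right) \frac{1}{386781} + \frac{192266}{21 \cdot \frac{1}{203}}} = \frac{1}{\left(-112 + 783752\right) \frac{1}{386781} + \frac{192266}{\frac{3}{29}}} = \frac{1}{783640 \cdot \frac{1}{386781} + 192266 \cdot \frac{29}{3}} = \frac{1}{\frac{783640}{386781} + \frac{5575714}{3}} = \frac{1}{\frac{239620287506}{128927}} = \frac{128927}{239620287506}$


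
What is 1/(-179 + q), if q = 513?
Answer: 1/334 ≈ 0.0029940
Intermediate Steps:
1/(-179 + q) = 1/(-179 + 513) = 1/334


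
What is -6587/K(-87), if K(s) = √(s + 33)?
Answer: 6587*I*√6/18 ≈ 896.38*I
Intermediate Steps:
K(s) = √(33 + s)
-6587/K(-87) = -6587/√(33 - 87) = -6587*(-I*√6/18) = -(-6587)*I*√6/18 = 6587*I*√6/18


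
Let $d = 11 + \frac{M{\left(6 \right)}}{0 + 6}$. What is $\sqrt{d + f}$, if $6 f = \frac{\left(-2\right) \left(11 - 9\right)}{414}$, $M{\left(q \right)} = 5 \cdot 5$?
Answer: $\frac{\sqrt{2599230}}{414} \approx 3.8942$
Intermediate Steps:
$M{\left(q \right)} = 25$
$d = \frac{91}{6}$ ($d = 11 + \frac{25}{0 + 6} = 11 + \frac{25}{6} = \frac{91}{6} \approx 15.167$)
$f = - \frac{1}{621}$ ($f = \frac{- 2 \left(11 - 9\right) \frac{1}{414}}{6} = \frac{\left(-2\right) 2 \cdot \frac{1}{414}}{6} = \frac{\left(-4\right) \frac{1}{414}}{6} = \frac{1}{6} \left(- \frac{2}{207}\right) = - \frac{1}{621} \approx -0.0016103$)
$\sqrt{d + f} = \sqrt{\frac{91}{6} - \frac{1}{621}} = \sqrt{\frac{18835}{1242}} = \frac{\sqrt{2599230}}{414}$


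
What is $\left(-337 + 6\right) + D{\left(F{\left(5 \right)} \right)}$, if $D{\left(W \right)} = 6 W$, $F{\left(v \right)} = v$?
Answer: $-301$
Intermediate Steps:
$\left(-337 + 6\right) + D{\left(F{\left(5 \right)} \right)} = \left(-337 + 6\right) + 6 \cdot 5 = -331 + 30 = -301$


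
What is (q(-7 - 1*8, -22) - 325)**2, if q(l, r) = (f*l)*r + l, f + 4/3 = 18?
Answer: 26625600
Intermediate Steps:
f = 50/3 (f = -4/3 + 18 = 50/3 ≈ 16.667)
q(l, r) = l + 50*l*r/3 (q(l, r) = (50*l/3)*r + l = 50*l*r/3 + l = l + 50*l*r/3)
(q(-7 - 1*8, -22) - 325)**2 = ((-7 - 1*8)*(3 + 50*(-22))/3 - 325)**2 = ((-7 - 8)*(3 - 1100)/3 - 325)**2 = ((1/3)*(-15)*(-1097) - 325)**2 = (5485 - 325)**2 = 5160**2 = 26625600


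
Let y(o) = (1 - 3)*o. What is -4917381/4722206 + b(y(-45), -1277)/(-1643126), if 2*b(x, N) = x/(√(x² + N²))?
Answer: -4917381/4722206 - 45*√1638829/2692802539454 ≈ -1.0413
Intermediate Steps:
y(o) = -2*o
b(x, N) = x/(2*√(N² + x²)) (b(x, N) = (x/(√(x² + N²)))/2 = (x/(√(N² + x²)))/2 = (x/√(N² + x²))/2 = x/(2*√(N² + x²)))
-4917381/4722206 + b(y(-45), -1277)/(-1643126) = -4917381/4722206 + ((-2*(-45))/(2*√((-1277)² + (-2*(-45))²)))/(-1643126) = -4917381*1/4722206 + ((½)*90/√(1630729 + 90²))*(-1/1643126) = -4917381/4722206 + ((½)*90/√(1630729 + 8100))*(-1/1643126) = -4917381/4722206 + ((½)*90/√1638829)*(-1/1643126) = -4917381/4722206 + ((½)*90*(√1638829/1638829))*(-1/1643126) = -4917381/4722206 + (45*√1638829/1638829)*(-1/1643126) = -4917381/4722206 - 45*√1638829/2692802539454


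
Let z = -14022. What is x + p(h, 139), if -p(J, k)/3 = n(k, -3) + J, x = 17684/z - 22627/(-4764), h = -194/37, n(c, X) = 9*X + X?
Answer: 44991140327/411938316 ≈ 109.22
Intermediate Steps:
n(c, X) = 10*X
h = -194/37 (h = -194*1/37 = -194/37 ≈ -5.2432)
x = 38838203/11133468 (x = 17684/(-14022) - 22627/(-4764) = 17684*(-1/14022) - 22627*(-1/4764) = -8842/7011 + 22627/4764 = 38838203/11133468 ≈ 3.4884)
p(J, k) = 90 - 3*J (p(J, k) = -3*(10*(-3) + J) = -3*(-30 + J) = 90 - 3*J)
x + p(h, 139) = 38838203/11133468 + (90 - 3*(-194/37)) = 38838203/11133468 + (90 + 582/37) = 38838203/11133468 + 3912/37 = 44991140327/411938316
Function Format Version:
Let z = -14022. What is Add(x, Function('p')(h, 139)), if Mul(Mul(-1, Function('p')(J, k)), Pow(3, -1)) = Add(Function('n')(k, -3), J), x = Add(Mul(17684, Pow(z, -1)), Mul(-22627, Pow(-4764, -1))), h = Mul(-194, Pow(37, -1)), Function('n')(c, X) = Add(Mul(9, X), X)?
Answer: Rational(44991140327, 411938316) ≈ 109.22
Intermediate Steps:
Function('n')(c, X) = Mul(10, X)
h = Rational(-194, 37) (h = Mul(-194, Rational(1, 37)) = Rational(-194, 37) ≈ -5.2432)
x = Rational(38838203, 11133468) (x = Add(Mul(17684, Pow(-14022, -1)), Mul(-22627, Pow(-4764, -1))) = Add(Mul(17684, Rational(-1, 14022)), Mul(-22627, Rational(-1, 4764))) = Add(Rational(-8842, 7011), Rational(22627, 4764)) = Rational(38838203, 11133468) ≈ 3.4884)
Function('p')(J, k) = Add(90, Mul(-3, J)) (Function('p')(J, k) = Mul(-3, Add(Mul(10, -3), J)) = Mul(-3, Add(-30, J)) = Add(90, Mul(-3, J)))
Add(x, Function('p')(h, 139)) = Add(Rational(38838203, 11133468), Add(90, Mul(-3, Rational(-194, 37)))) = Add(Rational(38838203, 11133468), Add(90, Rational(582, 37))) = Add(Rational(38838203, 11133468), Rational(3912, 37)) = Rational(44991140327, 411938316)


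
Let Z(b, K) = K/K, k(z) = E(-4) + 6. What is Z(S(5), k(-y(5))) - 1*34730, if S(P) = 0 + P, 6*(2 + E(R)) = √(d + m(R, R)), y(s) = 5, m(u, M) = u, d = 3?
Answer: -34729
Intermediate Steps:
E(R) = -2 + √(3 + R)/6
k(z) = 4 + I/6 (k(z) = (-2 + √(3 - 4)/6) + 6 = (-2 + √(-1)/6) + 6 = (-2 + I/6) + 6 = 4 + I/6)
S(P) = P
Z(b, K) = 1
Z(S(5), k(-y(5))) - 1*34730 = 1 - 1*34730 = 1 - 34730 = -34729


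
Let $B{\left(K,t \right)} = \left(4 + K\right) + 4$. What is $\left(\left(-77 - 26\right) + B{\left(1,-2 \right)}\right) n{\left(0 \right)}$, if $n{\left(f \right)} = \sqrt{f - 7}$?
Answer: $- 94 i \sqrt{7} \approx - 248.7 i$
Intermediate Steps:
$n{\left(f \right)} = \sqrt{-7 + f}$
$B{\left(K,t \right)} = 8 + K$
$\left(\left(-77 - 26\right) + B{\left(1,-2 \right)}\right) n{\left(0 \right)} = \left(\left(-77 - 26\right) + \left(8 + 1\right)\right) \sqrt{-7 + 0} = \left(\left(-77 - 26\right) + 9\right) \sqrt{-7} = \left(-103 + 9\right) i \sqrt{7} = - 94 i \sqrt{7}$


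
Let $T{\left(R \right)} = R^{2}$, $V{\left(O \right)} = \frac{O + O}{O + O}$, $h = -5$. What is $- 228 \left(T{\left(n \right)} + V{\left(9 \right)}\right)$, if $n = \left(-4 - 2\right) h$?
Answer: $-205428$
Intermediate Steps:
$n = 30$ ($n = \left(-4 - 2\right) \left(-5\right) = \left(-6\right) \left(-5\right) = 30$)
$V{\left(O \right)} = 1$ ($V{\left(O \right)} = \frac{2 O}{2 O} = 2 O \frac{1}{2 O} = 1$)
$- 228 \left(T{\left(n \right)} + V{\left(9 \right)}\right) = - 228 \left(30^{2} + 1\right) = - 228 \left(900 + 1\right) = \left(-228\right) 901 = -205428$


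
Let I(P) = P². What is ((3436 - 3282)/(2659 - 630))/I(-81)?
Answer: 154/13312269 ≈ 1.1568e-5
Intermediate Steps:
((3436 - 3282)/(2659 - 630))/I(-81) = ((3436 - 3282)/(2659 - 630))/((-81)²) = (154/2029)/6561 = (154*(1/2029))*(1/6561) = (154/2029)*(1/6561) = 154/13312269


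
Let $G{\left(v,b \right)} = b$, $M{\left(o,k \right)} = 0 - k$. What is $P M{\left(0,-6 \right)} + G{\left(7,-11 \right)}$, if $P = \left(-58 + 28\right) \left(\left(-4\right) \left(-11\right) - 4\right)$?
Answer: $-7211$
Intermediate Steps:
$M{\left(o,k \right)} = - k$
$P = -1200$ ($P = - 30 \left(44 - 4\right) = \left(-30\right) 40 = -1200$)
$P M{\left(0,-6 \right)} + G{\left(7,-11 \right)} = - 1200 \left(\left(-1\right) \left(-6\right)\right) - 11 = \left(-1200\right) 6 - 11 = -7200 - 11 = -7211$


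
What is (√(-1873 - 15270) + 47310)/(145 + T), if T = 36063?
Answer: 23655/18104 + I*√17143/36208 ≈ 1.3066 + 0.0036161*I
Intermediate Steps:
(√(-1873 - 15270) + 47310)/(145 + T) = (√(-1873 - 15270) + 47310)/(145 + 36063) = (√(-17143) + 47310)/36208 = (I*√17143 + 47310)*(1/36208) = (47310 + I*√17143)*(1/36208) = 23655/18104 + I*√17143/36208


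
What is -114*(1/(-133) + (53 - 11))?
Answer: -33510/7 ≈ -4787.1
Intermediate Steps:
-114*(1/(-133) + (53 - 11)) = -114*(-1/133 + 42) = -114*5585/133 = -33510/7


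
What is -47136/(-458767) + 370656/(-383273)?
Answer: -13816253184/15984818581 ≈ -0.86434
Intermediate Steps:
-47136/(-458767) + 370656/(-383273) = -47136*(-1/458767) + 370656*(-1/383273) = 47136/458767 - 33696/34843 = -13816253184/15984818581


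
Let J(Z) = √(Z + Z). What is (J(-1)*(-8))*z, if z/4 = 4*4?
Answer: -512*I*√2 ≈ -724.08*I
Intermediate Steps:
z = 64 (z = 4*(4*4) = 4*16 = 64)
J(Z) = √2*√Z (J(Z) = √(2*Z) = √2*√Z)
(J(-1)*(-8))*z = ((√2*√(-1))*(-8))*64 = ((√2*I)*(-8))*64 = ((I*√2)*(-8))*64 = -8*I*√2*64 = -512*I*√2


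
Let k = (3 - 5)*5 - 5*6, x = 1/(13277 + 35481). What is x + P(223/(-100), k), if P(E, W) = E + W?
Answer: -102952467/2437900 ≈ -42.230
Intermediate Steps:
x = 1/48758 ≈ 2.0509e-5
k = -40 (k = -2*5 - 30 = -10 - 30 = -40)
x + P(223/(-100), k) = 1/48758 + (223/(-100) - 40) = 1/48758 + (223*(-1/100) - 40) = 1/48758 + (-223/100 - 40) = 1/48758 - 4223/100 = -102952467/2437900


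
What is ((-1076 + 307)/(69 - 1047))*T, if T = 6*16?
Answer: 12304/163 ≈ 75.485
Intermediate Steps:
T = 96
((-1076 + 307)/(69 - 1047))*T = ((-1076 + 307)/(69 - 1047))*96 = -769/(-978)*96 = -769*(-1/978)*96 = (769/978)*96 = 12304/163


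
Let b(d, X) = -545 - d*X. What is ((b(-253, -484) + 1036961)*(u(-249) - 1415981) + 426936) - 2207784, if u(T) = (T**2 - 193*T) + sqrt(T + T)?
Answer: -1193568389620 + 913964*I*sqrt(498) ≈ -1.1936e+12 + 2.0396e+7*I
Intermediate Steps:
b(d, X) = -545 - X*d
u(T) = T**2 - 193*T + sqrt(2)*sqrt(T) (u(T) = (T**2 - 193*T) + sqrt(2*T) = (T**2 - 193*T) + sqrt(2)*sqrt(T) = T**2 - 193*T + sqrt(2)*sqrt(T))
((b(-253, -484) + 1036961)*(u(-249) - 1415981) + 426936) - 2207784 = (((-545 - 1*(-484)*(-253)) + 1036961)*(((-249)**2 - 193*(-249) + sqrt(2)*sqrt(-249)) - 1415981) + 426936) - 2207784 = (((-545 - 122452) + 1036961)*((62001 + 48057 + sqrt(2)*(I*sqrt(249))) - 1415981) + 426936) - 2207784 = ((-122997 + 1036961)*((62001 + 48057 + I*sqrt(498)) - 1415981) + 426936) - 2207784 = (913964*((110058 + I*sqrt(498)) - 1415981) + 426936) - 2207784 = (913964*(-1305923 + I*sqrt(498)) + 426936) - 2207784 = ((-1193566608772 + 913964*I*sqrt(498)) + 426936) - 2207784 = (-1193566181836 + 913964*I*sqrt(498)) - 2207784 = -1193568389620 + 913964*I*sqrt(498)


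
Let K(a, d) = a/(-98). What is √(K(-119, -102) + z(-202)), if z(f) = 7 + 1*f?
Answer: I*√37982/14 ≈ 13.921*I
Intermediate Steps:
K(a, d) = -a/98 (K(a, d) = a*(-1/98) = -a/98)
z(f) = 7 + f
√(K(-119, -102) + z(-202)) = √(-1/98*(-119) + (7 - 202)) = √(17/14 - 195) = √(-2713/14) = I*√37982/14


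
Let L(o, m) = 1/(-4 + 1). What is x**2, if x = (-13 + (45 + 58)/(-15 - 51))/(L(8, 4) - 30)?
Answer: 923521/4008004 ≈ 0.23042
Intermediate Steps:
L(o, m) = -1/3 (L(o, m) = 1/(-3) = -1/3)
x = 961/2002 (x = (-13 + (45 + 58)/(-15 - 51))/(-1/3 - 30) = (-13 + 103/(-66))/(-91/3) = (-13 + 103*(-1/66))*(-3/91) = (-13 - 103/66)*(-3/91) = -961/66*(-3/91) = 961/2002 ≈ 0.48002)
x**2 = (961/2002)**2 = 923521/4008004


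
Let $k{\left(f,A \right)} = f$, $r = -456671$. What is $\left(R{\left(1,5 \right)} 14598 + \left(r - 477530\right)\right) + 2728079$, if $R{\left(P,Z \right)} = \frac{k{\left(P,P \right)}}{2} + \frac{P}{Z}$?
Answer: $\frac{9020483}{5} \approx 1.8041 \cdot 10^{6}$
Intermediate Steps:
$R{\left(P,Z \right)} = \frac{P}{2} + \frac{P}{Z}$
$\left(R{\left(1,5 \right)} 14598 + \left(r - 477530\right)\right) + 2728079 = \left(\left(\frac{1}{2} \cdot 1 + 1 \cdot \frac{1}{5}\right) 14598 - 934201\right) + 2728079 = \left(\left(\frac{1}{2} + 1 \cdot \frac{1}{5}\right) 14598 - 934201\right) + 2728079 = \left(\left(\frac{1}{2} + \frac{1}{5}\right) 14598 - 934201\right) + 2728079 = \left(\frac{7}{10} \cdot 14598 - 934201\right) + 2728079 = \left(\frac{51093}{5} - 934201\right) + 2728079 = - \frac{4619912}{5} + 2728079 = \frac{9020483}{5}$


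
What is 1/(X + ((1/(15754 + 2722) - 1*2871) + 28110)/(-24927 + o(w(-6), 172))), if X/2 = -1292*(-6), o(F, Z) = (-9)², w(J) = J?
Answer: 459054696/7116717691019 ≈ 6.4504e-5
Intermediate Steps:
o(F, Z) = 81
X = 15504 (X = 2*(-1292*(-6)) = 2*7752 = 15504)
1/(X + ((1/(15754 + 2722) - 1*2871) + 28110)/(-24927 + o(w(-6), 172))) = 1/(15504 + ((1/(15754 + 2722) - 1*2871) + 28110)/(-24927 + 81)) = 1/(15504 + ((1/18476 - 2871) + 28110)/(-24846)) = 1/(15504 + ((1/18476 - 2871) + 28110)*(-1/24846)) = 1/(15504 + (-53044595/18476 + 28110)*(-1/24846)) = 1/(15504 + (466315765/18476)*(-1/24846)) = 1/(15504 - 466315765/459054696) = 1/(7116717691019/459054696) = 459054696/7116717691019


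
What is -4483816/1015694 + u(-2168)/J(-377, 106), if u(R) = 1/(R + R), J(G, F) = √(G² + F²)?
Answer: -2241908/507847 - √153365/664990640 ≈ -4.4145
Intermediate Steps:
J(G, F) = √(F² + G²)
u(R) = 1/(2*R)
-4483816/1015694 + u(-2168)/J(-377, 106) = -4483816/1015694 + ((½)/(-2168))/(√(106² + (-377)²)) = -4483816*1/1015694 + ((½)*(-1/2168))/(√(11236 + 142129)) = -2241908/507847 - √153365/153365/4336 = -2241908/507847 - √153365/664990640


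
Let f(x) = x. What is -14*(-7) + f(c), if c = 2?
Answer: 100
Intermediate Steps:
-14*(-7) + f(c) = -14*(-7) + 2 = 98 + 2 = 100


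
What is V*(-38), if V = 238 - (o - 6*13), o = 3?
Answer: -11894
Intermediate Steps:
V = 313 (V = 238 - (3 - 6*13) = 238 - (3 - 78) = 238 - 1*(-75) = 238 + 75 = 313)
V*(-38) = 313*(-38) = -11894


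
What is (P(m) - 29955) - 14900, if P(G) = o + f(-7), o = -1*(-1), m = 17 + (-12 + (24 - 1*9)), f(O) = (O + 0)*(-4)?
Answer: -44826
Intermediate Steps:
f(O) = -4*O (f(O) = O*(-4) = -4*O)
m = 20 (m = 17 + (-12 + (24 - 9)) = 17 + (-12 + 15) = 17 + 3 = 20)
o = 1
P(G) = 29 (P(G) = 1 - 4*(-7) = 1 + 28 = 29)
(P(m) - 29955) - 14900 = (29 - 29955) - 14900 = -29926 - 14900 = -44826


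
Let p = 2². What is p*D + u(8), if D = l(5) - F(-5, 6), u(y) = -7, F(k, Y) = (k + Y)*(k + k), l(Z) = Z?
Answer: 53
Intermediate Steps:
p = 4
F(k, Y) = 2*k*(Y + k) (F(k, Y) = (Y + k)*(2*k) = 2*k*(Y + k))
D = 15 (D = 5 - 2*(-5)*(6 - 5) = 5 - 2*(-5) = 5 - 1*(-10) = 5 + 10 = 15)
p*D + u(8) = 4*15 - 7 = 60 - 7 = 53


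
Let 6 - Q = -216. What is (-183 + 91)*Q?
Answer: -20424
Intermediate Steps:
Q = 222 (Q = 6 - 1*(-216) = 6 + 216 = 222)
(-183 + 91)*Q = (-183 + 91)*222 = -92*222 = -20424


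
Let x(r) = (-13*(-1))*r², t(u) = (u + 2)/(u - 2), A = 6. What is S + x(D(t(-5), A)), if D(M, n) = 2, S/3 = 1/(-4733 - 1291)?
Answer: 104415/2008 ≈ 52.000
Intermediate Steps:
t(u) = (2 + u)/(-2 + u)
S = -1/2008 (S = 3/(-4733 - 1291) = 3/(-6024) = 3*(-1/6024) = -1/2008 ≈ -0.00049801)
x(r) = 13*r²
S + x(D(t(-5), A)) = -1/2008 + 13*2² = -1/2008 + 13*4 = -1/2008 + 52 = 104415/2008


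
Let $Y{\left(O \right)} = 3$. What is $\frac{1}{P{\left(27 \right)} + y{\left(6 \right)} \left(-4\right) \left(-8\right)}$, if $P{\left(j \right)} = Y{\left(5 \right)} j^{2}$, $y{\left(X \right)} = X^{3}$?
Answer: $\frac{1}{9099} \approx 0.0001099$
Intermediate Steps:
$P{\left(j \right)} = 3 j^{2}$
$\frac{1}{P{\left(27 \right)} + y{\left(6 \right)} \left(-4\right) \left(-8\right)} = \frac{1}{3 \cdot 27^{2} + 6^{3} \left(-4\right) \left(-8\right)} = \frac{1}{3 \cdot 729 + 216 \left(-4\right) \left(-8\right)} = \frac{1}{2187 - -6912} = \frac{1}{2187 + 6912} = \frac{1}{9099}$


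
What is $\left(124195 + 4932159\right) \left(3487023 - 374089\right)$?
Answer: $15740096282636$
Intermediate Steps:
$\left(124195 + 4932159\right) \left(3487023 - 374089\right) = 5056354 \cdot 3112934 = 15740096282636$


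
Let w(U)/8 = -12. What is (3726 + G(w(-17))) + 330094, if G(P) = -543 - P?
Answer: 333373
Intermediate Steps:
w(U) = -96 (w(U) = 8*(-12) = -96)
(3726 + G(w(-17))) + 330094 = (3726 + (-543 - 1*(-96))) + 330094 = (3726 + (-543 + 96)) + 330094 = (3726 - 447) + 330094 = 3279 + 330094 = 333373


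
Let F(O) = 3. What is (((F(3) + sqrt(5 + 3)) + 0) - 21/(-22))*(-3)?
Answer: -261/22 - 6*sqrt(2) ≈ -20.349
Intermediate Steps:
(((F(3) + sqrt(5 + 3)) + 0) - 21/(-22))*(-3) = (((3 + sqrt(5 + 3)) + 0) - 21/(-22))*(-3) = (((3 + sqrt(8)) + 0) - 1/22*(-21))*(-3) = (((3 + 2*sqrt(2)) + 0) + 21/22)*(-3) = ((3 + 2*sqrt(2)) + 21/22)*(-3) = (87/22 + 2*sqrt(2))*(-3) = -261/22 - 6*sqrt(2)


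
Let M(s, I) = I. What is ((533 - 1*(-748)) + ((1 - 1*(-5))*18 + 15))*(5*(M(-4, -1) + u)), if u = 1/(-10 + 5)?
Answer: -8424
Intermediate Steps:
u = -1/5 (u = 1/(-5) = -1/5 ≈ -0.20000)
((533 - 1*(-748)) + ((1 - 1*(-5))*18 + 15))*(5*(M(-4, -1) + u)) = ((533 - 1*(-748)) + ((1 - 1*(-5))*18 + 15))*(5*(-1 - 1/5)) = ((533 + 748) + ((1 + 5)*18 + 15))*(5*(-6/5)) = (1281 + (6*18 + 15))*(-6) = (1281 + (108 + 15))*(-6) = (1281 + 123)*(-6) = 1404*(-6) = -8424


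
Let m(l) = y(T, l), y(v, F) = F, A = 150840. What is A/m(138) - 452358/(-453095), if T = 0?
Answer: 11401212534/10421185 ≈ 1094.0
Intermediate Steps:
m(l) = l
A/m(138) - 452358/(-453095) = 150840/138 - 452358/(-453095) = 150840*(1/138) - 452358*(-1/453095) = 25140/23 + 452358/453095 = 11401212534/10421185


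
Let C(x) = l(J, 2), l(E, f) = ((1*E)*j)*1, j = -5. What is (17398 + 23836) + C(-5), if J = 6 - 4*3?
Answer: 41264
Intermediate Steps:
J = -6 (J = 6 - 12 = -6)
l(E, f) = -5*E (l(E, f) = ((1*E)*(-5))*1 = (E*(-5))*1 = -5*E*1 = -5*E)
C(x) = 30 (C(x) = -5*(-6) = 30)
(17398 + 23836) + C(-5) = (17398 + 23836) + 30 = 41234 + 30 = 41264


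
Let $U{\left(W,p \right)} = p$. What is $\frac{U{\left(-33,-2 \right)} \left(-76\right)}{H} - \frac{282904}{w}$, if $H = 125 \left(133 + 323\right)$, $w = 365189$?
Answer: $- \frac{105723811}{136945875} \approx -0.77201$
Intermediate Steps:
$H = 57000$ ($H = 125 \cdot 456 = 57000$)
$\frac{U{\left(-33,-2 \right)} \left(-76\right)}{H} - \frac{282904}{w} = \frac{\left(-2\right) \left(-76\right)}{57000} - \frac{282904}{365189} = 152 \cdot \frac{1}{57000} - \frac{282904}{365189} = \frac{1}{375} - \frac{282904}{365189} = - \frac{105723811}{136945875}$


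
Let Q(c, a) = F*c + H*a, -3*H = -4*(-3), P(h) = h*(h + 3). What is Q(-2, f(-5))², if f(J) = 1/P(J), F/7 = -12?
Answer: 702244/25 ≈ 28090.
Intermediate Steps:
F = -84 (F = 7*(-12) = -84)
P(h) = h*(3 + h)
H = -4 (H = -(-4)*(-3)/3 = -⅓*12 = -4)
f(J) = 1/(J*(3 + J))
Q(c, a) = -84*c - 4*a
Q(-2, f(-5))² = (-84*(-2) - 4/((-5)*(3 - 5)))² = (168 - (-4)/(5*(-2)))² = (168 - (-4)*(-1)/(5*2))² = (168 - 4*⅒)² = (168 - ⅖)² = (838/5)² = 702244/25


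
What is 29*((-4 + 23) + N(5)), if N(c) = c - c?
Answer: 551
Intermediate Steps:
N(c) = 0
29*((-4 + 23) + N(5)) = 29*((-4 + 23) + 0) = 29*(19 + 0) = 29*19 = 551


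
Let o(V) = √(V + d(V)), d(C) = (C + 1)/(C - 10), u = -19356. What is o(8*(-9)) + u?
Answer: -19356 + I*√478306/82 ≈ -19356.0 + 8.4341*I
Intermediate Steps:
d(C) = (1 + C)/(-10 + C)
o(V) = √(V + (1 + V)/(-10 + V))
o(8*(-9)) + u = √((1 + 8*(-9) + (8*(-9))*(-10 + 8*(-9)))/(-10 + 8*(-9))) - 19356 = √((1 - 72 - 72*(-10 - 72))/(-10 - 72)) - 19356 = √((1 - 72 - 72*(-82))/(-82)) - 19356 = √(-(1 - 72 + 5904)/82) - 19356 = √(-1/82*5833) - 19356 = √(-5833/82) - 19356 = I*√478306/82 - 19356 = -19356 + I*√478306/82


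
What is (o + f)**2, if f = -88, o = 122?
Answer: 1156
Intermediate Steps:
(o + f)**2 = (122 - 88)**2 = 34**2 = 1156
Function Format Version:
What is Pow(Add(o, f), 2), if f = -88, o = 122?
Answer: 1156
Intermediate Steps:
Pow(Add(o, f), 2) = Pow(Add(122, -88), 2) = Pow(34, 2) = 1156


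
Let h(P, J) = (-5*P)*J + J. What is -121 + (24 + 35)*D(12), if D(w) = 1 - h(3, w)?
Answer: 9850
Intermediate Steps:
h(P, J) = J - 5*J*P (h(P, J) = -5*J*P + J = J - 5*J*P)
D(w) = 1 + 14*w (D(w) = 1 - w*(1 - 5*3) = 1 - w*(1 - 15) = 1 - w*(-14) = 1 - (-14)*w = 1 + 14*w)
-121 + (24 + 35)*D(12) = -121 + (24 + 35)*(1 + 14*12) = -121 + 59*(1 + 168) = -121 + 59*169 = -121 + 9971 = 9850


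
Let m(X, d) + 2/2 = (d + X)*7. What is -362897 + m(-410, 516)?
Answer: -362156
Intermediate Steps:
m(X, d) = -1 + 7*X + 7*d (m(X, d) = -1 + (d + X)*7 = -1 + (X + d)*7 = -1 + (7*X + 7*d) = -1 + 7*X + 7*d)
-362897 + m(-410, 516) = -362897 + (-1 + 7*(-410) + 7*516) = -362897 + (-1 - 2870 + 3612) = -362897 + 741 = -362156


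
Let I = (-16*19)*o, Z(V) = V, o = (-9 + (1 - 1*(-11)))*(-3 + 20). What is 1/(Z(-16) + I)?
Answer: -1/15520 ≈ -6.4433e-5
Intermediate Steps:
o = 51 (o = (-9 + (1 + 11))*17 = (-9 + 12)*17 = 3*17 = 51)
I = -15504 (I = -16*19*51 = -304*51 = -15504)
1/(Z(-16) + I) = 1/(-16 - 15504) = 1/(-15520) = -1/15520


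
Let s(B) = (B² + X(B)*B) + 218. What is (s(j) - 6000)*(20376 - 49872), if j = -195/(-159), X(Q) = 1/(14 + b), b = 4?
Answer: 1436799265924/8427 ≈ 1.7050e+8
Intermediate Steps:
X(Q) = 1/18 (X(Q) = 1/(14 + 4) = 1/18)
j = 65/53 (j = -195*(-1/159) = 65/53 ≈ 1.2264)
s(B) = 218 + B² + B/18 (s(B) = (B² + B/18) + 218 = 218 + B² + B/18)
(s(j) - 6000)*(20376 - 49872) = ((218 + (65/53)² + (1/18)*(65/53)) - 6000)*(20376 - 49872) = ((218 + 4225/2809 + 65/954) - 6000)*(-29496) = (11102011/50562 - 6000)*(-29496) = -292269989/50562*(-29496) = 1436799265924/8427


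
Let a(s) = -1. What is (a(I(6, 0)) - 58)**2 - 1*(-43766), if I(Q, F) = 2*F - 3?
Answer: 47247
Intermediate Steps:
I(Q, F) = -3 + 2*F
(a(I(6, 0)) - 58)**2 - 1*(-43766) = (-1 - 58)**2 - 1*(-43766) = (-59)**2 + 43766 = 3481 + 43766 = 47247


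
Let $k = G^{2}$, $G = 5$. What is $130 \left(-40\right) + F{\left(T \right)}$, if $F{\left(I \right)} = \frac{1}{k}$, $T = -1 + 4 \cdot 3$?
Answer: $- \frac{129999}{25} \approx -5200.0$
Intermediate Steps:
$T = 11$ ($T = -1 + 12 = 11$)
$k = 25$ ($k = 5^{2} = 25$)
$F{\left(I \right)} = \frac{1}{25}$
$130 \left(-40\right) + F{\left(T \right)} = 130 \left(-40\right) + \frac{1}{25} = -5200 + \frac{1}{25} = - \frac{129999}{25}$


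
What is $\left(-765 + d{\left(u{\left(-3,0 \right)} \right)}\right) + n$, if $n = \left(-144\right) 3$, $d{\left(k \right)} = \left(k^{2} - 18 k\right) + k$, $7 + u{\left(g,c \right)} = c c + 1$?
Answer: $-1059$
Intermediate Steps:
$u{\left(g,c \right)} = -6 + c^{2}$ ($u{\left(g,c \right)} = -7 + \left(c c + 1\right) = -7 + \left(c^{2} + 1\right) = -7 + \left(1 + c^{2}\right) = -6 + c^{2}$)
$d{\left(k \right)} = k^{2} - 17 k$
$n = -432$
$\left(-765 + d{\left(u{\left(-3,0 \right)} \right)}\right) + n = \left(-765 + \left(-6 + 0^{2}\right) \left(-17 - \left(6 - 0^{2}\right)\right)\right) - 432 = \left(-765 + \left(-6 + 0\right) \left(-17 + \left(-6 + 0\right)\right)\right) - 432 = \left(-765 - 6 \left(-17 - 6\right)\right) - 432 = \left(-765 - -138\right) - 432 = \left(-765 + 138\right) - 432 = -627 - 432 = -1059$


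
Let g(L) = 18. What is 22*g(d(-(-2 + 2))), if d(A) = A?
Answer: 396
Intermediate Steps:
22*g(d(-(-2 + 2))) = 22*18 = 396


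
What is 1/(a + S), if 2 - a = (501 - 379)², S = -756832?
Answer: -1/771714 ≈ -1.2958e-6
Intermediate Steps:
a = -14882 (a = 2 - (501 - 379)² = 2 - 1*122² = 2 - 1*14884 = 2 - 14884 = -14882)
1/(a + S) = 1/(-14882 - 756832) = 1/(-771714) = -1/771714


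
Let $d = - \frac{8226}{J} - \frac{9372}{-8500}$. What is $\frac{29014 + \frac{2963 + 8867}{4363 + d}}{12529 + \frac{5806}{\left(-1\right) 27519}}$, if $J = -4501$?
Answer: $\frac{16672301286567967869}{7198739899426686580} \approx 2.316$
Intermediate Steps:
$d = \frac{28026093}{9564625}$ ($d = - \frac{8226}{-4501} - \frac{9372}{-8500} = \left(-8226\right) \left(- \frac{1}{4501}\right) - - \frac{2343}{2125} = \frac{8226}{4501} + \frac{2343}{2125} = \frac{28026093}{9564625} \approx 2.9302$)
$\frac{29014 + \frac{2963 + 8867}{4363 + d}}{12529 + \frac{5806}{\left(-1\right) 27519}} = \frac{29014 + \frac{2963 + 8867}{4363 + \frac{28026093}{9564625}}}{12529 + \frac{5806}{\left(-1\right) 27519}} = \frac{29014 + \frac{11830}{\frac{41758484968}{9564625}}}{12529 + \frac{5806}{-27519}} = \frac{29014 + 11830 \cdot \frac{9564625}{41758484968}}{12529 + 5806 \left(- \frac{1}{27519}\right)} = \frac{29014 + \frac{56574756875}{20879242484}}{12529 - \frac{5806}{27519}} = \frac{605846916187651}{20879242484 \cdot \frac{344779745}{27519}} = \frac{605846916187651}{20879242484} \cdot \frac{27519}{344779745} = \frac{16672301286567967869}{7198739899426686580}$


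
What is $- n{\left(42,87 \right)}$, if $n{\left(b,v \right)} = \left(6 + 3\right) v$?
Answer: $-783$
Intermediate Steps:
$n{\left(b,v \right)} = 9 v$
$- n{\left(42,87 \right)} = - 9 \cdot 87 = \left(-1\right) 783 = -783$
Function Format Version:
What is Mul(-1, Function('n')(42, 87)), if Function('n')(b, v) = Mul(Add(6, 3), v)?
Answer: -783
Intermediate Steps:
Function('n')(b, v) = Mul(9, v)
Mul(-1, Function('n')(42, 87)) = Mul(-1, Mul(9, 87)) = Mul(-1, 783) = -783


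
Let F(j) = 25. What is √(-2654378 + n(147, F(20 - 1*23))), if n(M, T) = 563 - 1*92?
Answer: I*√2653907 ≈ 1629.1*I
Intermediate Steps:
n(M, T) = 471 (n(M, T) = 563 - 92 = 471)
√(-2654378 + n(147, F(20 - 1*23))) = √(-2654378 + 471) = √(-2653907) = I*√2653907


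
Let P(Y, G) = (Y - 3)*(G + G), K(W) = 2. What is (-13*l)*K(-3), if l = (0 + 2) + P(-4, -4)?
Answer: -1508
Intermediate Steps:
P(Y, G) = 2*G*(-3 + Y) (P(Y, G) = (-3 + Y)*(2*G) = 2*G*(-3 + Y))
l = 58 (l = (0 + 2) + 2*(-4)*(-3 - 4) = 2 + 2*(-4)*(-7) = 2 + 56 = 58)
(-13*l)*K(-3) = -13*58*2 = -754*2 = -1508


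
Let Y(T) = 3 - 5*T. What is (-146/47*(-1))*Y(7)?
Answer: -4672/47 ≈ -99.404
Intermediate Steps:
(-146/47*(-1))*Y(7) = (-146/47*(-1))*(3 - 5*7) = (-146*1/47*(-1))*(3 - 35) = -146/47*(-1)*(-32) = (146/47)*(-32) = -4672/47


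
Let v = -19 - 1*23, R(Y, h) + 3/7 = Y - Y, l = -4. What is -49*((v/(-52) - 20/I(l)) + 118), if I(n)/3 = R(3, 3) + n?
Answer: -14254933/2418 ≈ -5895.3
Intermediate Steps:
R(Y, h) = -3/7 (R(Y, h) = -3/7 + (Y - Y) = -3/7 + 0 = -3/7)
I(n) = -9/7 + 3*n (I(n) = 3*(-3/7 + n) = -9/7 + 3*n)
v = -42 (v = -19 - 23 = -42)
-49*((v/(-52) - 20/I(l)) + 118) = -49*((-42/(-52) - 20/(-9/7 + 3*(-4))) + 118) = -49*((-42*(-1/52) - 20/(-9/7 - 12)) + 118) = -49*((21/26 - 20/(-93/7)) + 118) = -49*((21/26 - 20*(-7/93)) + 118) = -49*((21/26 + 140/93) + 118) = -49*(5593/2418 + 118) = -49*290917/2418 = -14254933/2418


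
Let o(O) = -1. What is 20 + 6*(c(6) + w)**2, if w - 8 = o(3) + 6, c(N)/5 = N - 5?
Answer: 1964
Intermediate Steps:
c(N) = -25 + 5*N (c(N) = 5*(N - 5) = 5*(-5 + N) = -25 + 5*N)
w = 13 (w = 8 + (-1 + 6) = 8 + 5 = 13)
20 + 6*(c(6) + w)**2 = 20 + 6*((-25 + 5*6) + 13)**2 = 20 + 6*((-25 + 30) + 13)**2 = 20 + 6*(5 + 13)**2 = 20 + 6*18**2 = 20 + 6*324 = 20 + 1944 = 1964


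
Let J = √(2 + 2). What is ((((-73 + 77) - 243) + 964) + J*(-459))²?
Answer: 37249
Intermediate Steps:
J = 2 (J = √4 = 2)
((((-73 + 77) - 243) + 964) + J*(-459))² = ((((-73 + 77) - 243) + 964) + 2*(-459))² = (((4 - 243) + 964) - 918)² = ((-239 + 964) - 918)² = (725 - 918)² = (-193)² = 37249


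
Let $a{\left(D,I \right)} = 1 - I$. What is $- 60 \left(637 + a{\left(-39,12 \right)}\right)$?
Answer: $-37560$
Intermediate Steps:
$- 60 \left(637 + a{\left(-39,12 \right)}\right) = - 60 \left(637 + \left(1 - 12\right)\right) = - 60 \left(637 - 11\right) = \left(-60\right) 626 = -37560$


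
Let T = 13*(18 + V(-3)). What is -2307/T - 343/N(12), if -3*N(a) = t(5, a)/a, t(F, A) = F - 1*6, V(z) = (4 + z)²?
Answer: -3052263/247 ≈ -12357.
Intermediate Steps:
t(F, A) = -6 + F (t(F, A) = F - 6 = -6 + F)
N(a) = 1/(3*a) (N(a) = -(-6 + 5)/(3*a) = -(-1)/(3*a) = 1/(3*a))
T = 247 (T = 13*(18 + (4 - 3)²) = 13*(18 + 1²) = 13*(18 + 1) = 13*19 = 247)
-2307/T - 343/N(12) = -2307/247 - 343/((⅓)/12) = -2307*1/247 - 343/((⅓)*(1/12)) = -2307/247 - 343/1/36 = -2307/247 - 343*36 = -2307/247 - 12348 = -3052263/247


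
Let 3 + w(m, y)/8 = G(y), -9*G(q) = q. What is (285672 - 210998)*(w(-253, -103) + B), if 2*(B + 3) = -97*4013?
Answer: -130761156019/9 ≈ -1.4529e+10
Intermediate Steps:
G(q) = -q/9
w(m, y) = -24 - 8*y/9 (w(m, y) = -24 + 8*(-y/9) = -24 - 8*y/9)
B = -389267/2 (B = -3 + (-97*4013)/2 = -3 + (½)*(-389261) = -3 - 389261/2 = -389267/2 ≈ -1.9463e+5)
(285672 - 210998)*(w(-253, -103) + B) = (285672 - 210998)*((-24 - 8/9*(-103)) - 389267/2) = 74674*((-24 + 824/9) - 389267/2) = 74674*(608/9 - 389267/2) = 74674*(-3502187/18) = -130761156019/9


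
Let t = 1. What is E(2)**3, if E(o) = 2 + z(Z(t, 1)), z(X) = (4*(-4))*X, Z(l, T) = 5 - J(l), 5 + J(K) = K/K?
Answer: -2863288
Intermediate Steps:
J(K) = -4 (J(K) = -5 + K/K = -5 + 1 = -4)
Z(l, T) = 9 (Z(l, T) = 5 - 1*(-4) = 5 + 4 = 9)
z(X) = -16*X
E(o) = -142 (E(o) = 2 - 16*9 = 2 - 144 = -142)
E(2)**3 = (-142)**3 = -2863288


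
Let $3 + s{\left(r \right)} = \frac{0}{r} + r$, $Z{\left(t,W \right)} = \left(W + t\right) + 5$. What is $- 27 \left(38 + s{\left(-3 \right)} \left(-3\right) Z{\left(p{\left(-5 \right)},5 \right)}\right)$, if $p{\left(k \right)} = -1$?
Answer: $-5400$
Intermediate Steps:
$Z{\left(t,W \right)} = 5 + W + t$
$s{\left(r \right)} = -3 + r$ ($s{\left(r \right)} = -3 + \left(\frac{0}{r} + r\right) = -3 + \left(0 + r\right) = -3 + r$)
$- 27 \left(38 + s{\left(-3 \right)} \left(-3\right) Z{\left(p{\left(-5 \right)},5 \right)}\right) = - 27 \left(38 + \left(-3 - 3\right) \left(-3\right) \left(5 + 5 - 1\right)\right) = - 27 \left(38 + \left(-6\right) \left(-3\right) 9\right) = - 27 \left(38 + 18 \cdot 9\right) = - 27 \left(38 + 162\right) = \left(-27\right) 200 = -5400$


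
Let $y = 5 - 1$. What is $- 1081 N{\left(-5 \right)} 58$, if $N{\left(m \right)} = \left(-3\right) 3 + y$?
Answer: $313490$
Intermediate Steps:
$y = 4$
$N{\left(m \right)} = -5$ ($N{\left(m \right)} = \left(-3\right) 3 + 4 = -9 + 4 = -5$)
$- 1081 N{\left(-5 \right)} 58 = - 1081 \left(\left(-5\right) 58\right) = \left(-1081\right) \left(-290\right) = 313490$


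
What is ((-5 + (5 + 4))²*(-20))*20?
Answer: -6400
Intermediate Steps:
((-5 + (5 + 4))²*(-20))*20 = ((-5 + 9)²*(-20))*20 = (4²*(-20))*20 = (16*(-20))*20 = -320*20 = -6400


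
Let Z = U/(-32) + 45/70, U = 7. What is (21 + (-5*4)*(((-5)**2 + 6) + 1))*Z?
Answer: -58805/224 ≈ -262.52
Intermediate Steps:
Z = 95/224 (Z = 7/(-32) + 45/70 = 7*(-1/32) + 45*(1/70) = -7/32 + 9/14 = 95/224 ≈ 0.42411)
(21 + (-5*4)*(((-5)**2 + 6) + 1))*Z = (21 + (-5*4)*(((-5)**2 + 6) + 1))*(95/224) = (21 - 20*((25 + 6) + 1))*(95/224) = (21 - 20*(31 + 1))*(95/224) = (21 - 20*32)*(95/224) = (21 - 640)*(95/224) = -619*95/224 = -58805/224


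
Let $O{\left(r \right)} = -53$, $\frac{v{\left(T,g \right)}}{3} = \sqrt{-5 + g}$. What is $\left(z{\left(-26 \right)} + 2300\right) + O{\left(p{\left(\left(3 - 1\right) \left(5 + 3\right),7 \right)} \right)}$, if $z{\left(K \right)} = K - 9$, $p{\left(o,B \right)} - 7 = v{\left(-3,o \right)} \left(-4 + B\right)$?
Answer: $2212$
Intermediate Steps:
$v{\left(T,g \right)} = 3 \sqrt{-5 + g}$
$p{\left(o,B \right)} = 7 + 3 \sqrt{-5 + o} \left(-4 + B\right)$
$z{\left(K \right)} = -9 + K$
$\left(z{\left(-26 \right)} + 2300\right) + O{\left(p{\left(\left(3 - 1\right) \left(5 + 3\right),7 \right)} \right)} = \left(\left(-9 - 26\right) + 2300\right) - 53 = \left(-35 + 2300\right) - 53 = 2265 - 53 = 2212$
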